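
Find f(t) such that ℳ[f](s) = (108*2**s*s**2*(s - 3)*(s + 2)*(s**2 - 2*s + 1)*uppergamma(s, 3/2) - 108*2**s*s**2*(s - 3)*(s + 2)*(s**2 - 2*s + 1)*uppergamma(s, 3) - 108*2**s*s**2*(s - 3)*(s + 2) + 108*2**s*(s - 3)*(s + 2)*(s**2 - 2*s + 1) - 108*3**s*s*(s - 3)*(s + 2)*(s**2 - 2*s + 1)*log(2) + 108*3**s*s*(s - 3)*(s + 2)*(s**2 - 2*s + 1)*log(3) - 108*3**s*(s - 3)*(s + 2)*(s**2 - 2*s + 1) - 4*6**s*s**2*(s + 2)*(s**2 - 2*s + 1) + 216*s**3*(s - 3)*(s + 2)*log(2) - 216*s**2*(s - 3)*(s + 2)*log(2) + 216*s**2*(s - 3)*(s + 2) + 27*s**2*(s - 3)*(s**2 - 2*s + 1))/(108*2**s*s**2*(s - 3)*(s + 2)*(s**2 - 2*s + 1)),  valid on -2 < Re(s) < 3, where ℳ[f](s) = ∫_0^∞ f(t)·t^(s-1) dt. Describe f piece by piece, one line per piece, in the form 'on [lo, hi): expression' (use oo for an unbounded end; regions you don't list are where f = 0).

on [0, 1/2): t**2
on [1/2, 1): log(t)/t
on [1, 3/2): log(t)
on [3/2, 3): exp(-t)
on [3, oo): t**(-3)

the 5 pieces separated at 1/2, 1, 3/2, 3 each add one integral
for t in [0, 1/2): the term is ∫ t**2·t^(s-1)
piece [1/2, 1): integrate log(t)/t against the kernel
over [1, 3/2), the kernel integral of log(t) enters the sum
piece [3/2, 3): integrate exp(-t) against the kernel
∫ t**(-3)·t^(s-1) over [3, ∞)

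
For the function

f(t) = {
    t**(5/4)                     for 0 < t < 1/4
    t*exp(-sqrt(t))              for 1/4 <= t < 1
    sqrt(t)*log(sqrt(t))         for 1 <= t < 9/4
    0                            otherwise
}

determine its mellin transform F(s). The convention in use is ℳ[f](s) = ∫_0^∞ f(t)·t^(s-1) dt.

strip the shared t-power: t**(-3/4) on [0, 1/4); exp(-sqrt(t))/t on [1/4, 1); log(sqrt(t))/t**(3/2) on [1, 9/4)
the shared t-power comes off first: t**(1/4) on [0, 1/4); exp(-sqrt(t)) on [1/4, 1); log(sqrt(t))/sqrt(t) on [1, 9/4)
back out the power substitution: sqrt(t) on [0, 1/2); exp(-t) on [1/2, 1); log(t)/t on [1, 3/2)
along the cuts 1/4, 1, ℳ[f](s) splits into 3 integrals
on [0, 1/4): add ∫ t**(5/4)·t^(s-1) dt
on [1/4, 1): add ∫ t*exp(-sqrt(t))·t^(s-1) dt
segment [1, 9/4) carries sqrt(t)*log(sqrt(t)); integrate it

(4*2**(2*s)*(4*s + 5)*(4*s - 4*(s + 1)**2 + 3)*uppergamma(2*s + 2, 1/2) - 4*2**(2*s)*(4*s + 5)*(4*s - 4*(s + 1)**2 + 3)*uppergamma(2*s + 2, 1) - 4*2**(2*s)*(4*s + 5) + 6*3**(2*s)*(4*s + 5) + 9**s*(s + 1)*(4*s + 5)*(-12*log(3) + 12*log(2)) + 9**s*(4*s + 5)*(-6*log(2) + 6*log(3)) + sqrt(2)*(4*s - 4*(s + 1)**2 + 3))/(2*2**(2*s)*(4*s + 5)*(4*s - 4*(s + 1)**2 + 3))
  Re(s) > -5/4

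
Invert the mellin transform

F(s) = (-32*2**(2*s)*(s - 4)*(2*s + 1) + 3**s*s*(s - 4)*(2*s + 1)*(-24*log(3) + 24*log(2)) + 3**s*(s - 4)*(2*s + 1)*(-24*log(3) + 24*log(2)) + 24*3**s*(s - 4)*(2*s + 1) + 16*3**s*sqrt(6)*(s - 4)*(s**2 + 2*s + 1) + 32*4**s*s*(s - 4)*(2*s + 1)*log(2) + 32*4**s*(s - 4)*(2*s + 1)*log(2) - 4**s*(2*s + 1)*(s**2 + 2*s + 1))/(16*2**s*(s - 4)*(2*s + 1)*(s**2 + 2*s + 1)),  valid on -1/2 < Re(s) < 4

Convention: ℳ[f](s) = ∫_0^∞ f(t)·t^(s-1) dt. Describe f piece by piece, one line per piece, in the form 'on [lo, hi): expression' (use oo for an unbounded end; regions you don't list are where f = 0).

on [0, 3/2): sqrt(t)
on [3/2, 2): t*log(t)
on [2, oo): t**(-4)

cuts at 3/2, 2: linearity sums the 3 kernel integrals
piece [0, 3/2): integrate sqrt(t) against the kernel
over [3/2, 2), the kernel integral of t*log(t) enters the sum
segment 2 to ∞ holds t**(-4); add its integral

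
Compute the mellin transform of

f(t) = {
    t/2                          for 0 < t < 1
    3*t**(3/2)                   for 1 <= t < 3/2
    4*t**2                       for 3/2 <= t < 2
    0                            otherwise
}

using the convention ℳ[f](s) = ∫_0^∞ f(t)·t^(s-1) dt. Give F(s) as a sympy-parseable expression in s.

decompose at 1, 3/2; ℳ[f](s) sums the 3 pieces' integrals
piece [0, 1): integrate t/2 against the kernel
for t in [1, 3/2): the term is ∫ 3*t**(3/2)·t^(s-1)
for t in [3/2, 2): the term is ∫ 4*t**2·t^(s-1)

(8*2**(s + 2)*(s + 1)*(2*s + 3) + 12*(3/2)**(s + 3/2)*(s + 1)*(s + 2) - 8*(3/2)**(s + 2)*(s + 1)*(2*s + 3) - 12*(s + 1)*(s + 2) + (s + 2)*(2*s + 3))/(2*(s + 1)*(s + 2)*(2*s + 3))
  Re(s) > -1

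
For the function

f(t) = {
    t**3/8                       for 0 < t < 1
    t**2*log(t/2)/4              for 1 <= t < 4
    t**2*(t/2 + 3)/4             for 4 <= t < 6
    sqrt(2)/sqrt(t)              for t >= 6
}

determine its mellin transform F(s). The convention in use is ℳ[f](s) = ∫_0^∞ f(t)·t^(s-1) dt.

undo the common scale on t: t**3 on [0, 1/2); t**2*log(t) on [1/2, 2); t**2*(t + 3) on [2, 3); …
reversing the shared t-power: t on [0, 1/2); log(t) on [1/2, 2); t + 3 on [2, 3); …
decompose at 1, 4, 6; ℳ[f](s) sums the 4 pieces' integrals
∫ over [0, 1) of t**3/8·t^(s-1) joins the sum
[1, 4) adds the kernel integral of t**2*log(t/2)/4
piece [4, 6): integrate t**2*(t/2 + 3)/4 against the kernel
piece [6, ∞): integrate sqrt(2)/sqrt(t) against the kernel

(480*2**(2*s)*(1 - 2*s)*(s + 2)**2 + 96*2**(2*s)*(s + 2)*(s + 3)*(2*s - 1)*log(2) - 288*2**(2*s)*(s + 2)*(2*s - 1) - 96*2**(2*s)*(s + 3)*(2*s - 1) - 16*sqrt(3)*6**s*(s + 2)**2*(s + 3) + 1296*6**s*(s + 2)**2*(2*s - 1) + 648*6**s*(s + 2)*(2*s - 1) + 3*(s + 2)**2*(2*s - 1) + 6*(s + 2)*(s + 3)*(2*s - 1)*log(2) + 6*(s + 3)*(2*s - 1))/(24*(s + 2)**2*(s + 3)*(2*s - 1))
  -3 < Re(s) < 1/2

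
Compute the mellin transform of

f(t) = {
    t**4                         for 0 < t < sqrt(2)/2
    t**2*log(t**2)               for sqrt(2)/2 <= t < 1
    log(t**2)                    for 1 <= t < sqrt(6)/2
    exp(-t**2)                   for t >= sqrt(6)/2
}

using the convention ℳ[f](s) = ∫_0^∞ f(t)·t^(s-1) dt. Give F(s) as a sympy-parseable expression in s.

(sqrt(2)/2)**s*(2*2**(s/2)*s**2*(s + 4)*(s**2 + 4*s + 4)*uppergamma(s/2, 3/2) - 8*2**(s/2)*s**2*(s + 4) + 8*2**(s/2)*(s + 4)*(s**2 + 4*s + 4) + 3**(s/2)*s*(s + 4)*(-4*log(2) + 4*log(3))*(s**2 + 4*s + 4) - 8*3**(s/2)*(s + 4)*(s**2 + 4*s + 4) + s**3*(s + 4)*log(4) + 4*s**2*(s + 4)*log(2) + 4*s**2*(s + 4) + s**2*(s**2 + 4*s + 4))/(4*s**2*(s + 4)*(s**2 + 4*s + 4))
  Re(s) > -4

strip the power substitution: t**2 on [0, 1/2); t*log(t) on [1/2, 1); log(t) on [1, 3/2); …
the 4 pieces separated at sqrt(2)/2, 1, sqrt(6)/2 each add one integral
between 0 and sqrt(2)/2 the integrand is t**4·t^(s-1)
for t in [sqrt(2)/2, 1): the term is ∫ t**2*log(t**2)·t^(s-1)
between 1 and sqrt(6)/2 the integrand is log(t**2)·t^(s-1)
∫ over [sqrt(6)/2, ∞) of exp(-t**2)·t^(s-1) joins the sum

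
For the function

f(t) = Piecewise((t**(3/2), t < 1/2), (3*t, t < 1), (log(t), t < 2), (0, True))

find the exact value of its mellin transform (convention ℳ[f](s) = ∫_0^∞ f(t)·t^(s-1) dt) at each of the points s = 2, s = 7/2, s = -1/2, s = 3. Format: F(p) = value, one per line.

along the cuts 1/2, 1, ℳ[f](s) splits into 3 integrals
for t in [0, 1/2): the term is ∫ t**(3/2)·t^(s-1)
between 1/2 and 1 the integrand is 3*t·t^(s-1)
on [1, 2) integrate f = log(t) against the kernel

F(2) = sqrt(2)/56 + 1/8 + log(4)
F(7/2) = sqrt(2)*(-31700 + 17747*sqrt(2) + 107520*log(2))/47040
F(-1/2) = -5*sqrt(2) - sqrt(2)*log(2) + 21/2
F(3) = -43/576 + sqrt(2)/144 + 8*log(2)/3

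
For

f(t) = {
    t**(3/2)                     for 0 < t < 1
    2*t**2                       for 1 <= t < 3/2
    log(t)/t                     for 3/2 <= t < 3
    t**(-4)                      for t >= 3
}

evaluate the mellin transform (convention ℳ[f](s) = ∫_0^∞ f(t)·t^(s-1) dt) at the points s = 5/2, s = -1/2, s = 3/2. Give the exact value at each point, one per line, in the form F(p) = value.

treat the 4 regions marked off by 1, 3/2, 3 separately and sum
∫ over [0, 1) of t**(3/2)·t^(s-1) joins the sum
segment [1, 3/2) carries 2*t**2; integrate it
on [3/2, 3): add ∫ log(t)/t·t^(s-1) dt
between 3 and ∞ the integrand is t**(-4)·t^(s-1)

F(5/2) = -34*sqrt(3)/27 - 7/36 + log(2**(sqrt(6)/2)*3**(-sqrt(6)/2 + 2*sqrt(3))) + 35*sqrt(6)/24
F(-1/2) = -1/3 - 4*sqrt(6)*log(2)/27 - 2*sqrt(3)*log(3)/27 - 106*sqrt(3)/2187 + 4*sqrt(6)*log(3)/27 + 89*sqrt(6)/81
F(3/2) = -538*sqrt(3)/135 - 5/21 + log(2**(sqrt(6))*3**(-sqrt(6) + 2*sqrt(3))) + 83*sqrt(6)/28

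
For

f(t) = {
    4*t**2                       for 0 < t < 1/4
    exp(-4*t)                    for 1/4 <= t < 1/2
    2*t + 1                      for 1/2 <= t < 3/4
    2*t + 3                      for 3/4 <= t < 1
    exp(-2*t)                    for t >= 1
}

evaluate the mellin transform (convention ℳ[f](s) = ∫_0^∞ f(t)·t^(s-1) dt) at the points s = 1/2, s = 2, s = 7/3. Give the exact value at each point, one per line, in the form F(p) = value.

F(1/2) = -2*sqrt(3) - 4*sqrt(2)/3 - sqrt(pi)*erfc(sqrt(2))/2 + sqrt(2)*sqrt(pi)*erfc(sqrt(2))/2 + sqrt(pi)*erfc(1)/2 + 443/60
F(2) = (96*E + 432 + 1075*exp(2))*exp(-2)/768
F(7/3) = 2**(1/3)*(-14040*3**(1/3) - 5304*2**(1/3) - 1820*uppergamma(7/3, 2) + 105 + 1820*uppergamma(7/3, 1) + 7280*2**(1/3)*uppergamma(7/3, 2) + 54912*2**(2/3))/58240

remove the common scale on t first: t**2 on [0, 1/2); exp(-2*t) on [1/2, 1); t + 1 on [1, 3/2); …
breakpoints 1/4, 1/2, 3/4, 1: one integral from each of the 5 segments
over [0, 1/4), the kernel integral of 4*t**2 enters the sum
∫ exp(-4*t)·t^(s-1) over [1/4, 1/2)
piece [1/2, 3/4): integrate (2*t + 1) against the kernel
for t in [3/4, 1): the term is ∫ (2*t + 3)·t^(s-1)
segment [1, ∞) carries exp(-2*t); integrate it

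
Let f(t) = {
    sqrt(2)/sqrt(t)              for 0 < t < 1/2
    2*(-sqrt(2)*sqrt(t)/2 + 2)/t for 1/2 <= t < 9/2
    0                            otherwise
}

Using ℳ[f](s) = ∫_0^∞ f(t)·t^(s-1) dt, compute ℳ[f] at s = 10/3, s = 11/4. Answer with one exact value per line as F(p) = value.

F(10/3) = -15*2**(2/3)/119 + 3159*6**(2/3)/476
F(11/4) = 2**(1/4)*(-22 + 405*sqrt(3))/63

remove the common scale on t first: 1/sqrt(t) on [0, 1/4); (2 - sqrt(t))/t on [1/4, 9/4)
back out the shared t-power: sqrt(t) on [0, 1/4); 2 - sqrt(t) on [1/4, 9/4)
peel off the power substitution: t on [0, 1/2); 2 - t on [1/2, 3/2)
f breaks at 1/2 into 2 integrals to sum
on [0, 1/2): add ∫ sqrt(2)/sqrt(t)·t^(s-1) dt
on [1/2, 9/2): add ∫ 2*(-sqrt(2)*sqrt(t)/2 + 2)/t·t^(s-1) dt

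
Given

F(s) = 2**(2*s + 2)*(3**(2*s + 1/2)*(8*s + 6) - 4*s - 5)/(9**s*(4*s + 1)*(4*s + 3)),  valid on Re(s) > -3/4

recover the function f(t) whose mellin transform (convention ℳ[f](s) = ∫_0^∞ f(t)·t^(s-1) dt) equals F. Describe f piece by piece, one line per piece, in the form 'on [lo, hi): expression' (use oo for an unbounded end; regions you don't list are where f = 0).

on [0, 4/9): 3*sqrt(6)*t**(3/4)/4
on [4/9, 4): sqrt(6)*t**(1/4)

remove the power substitution first: 3*sqrt(6)*t**(3/2)/4 on [0, 2/3); sqrt(6)*sqrt(t) on [2/3, 2)
peel off the common scale on t: t**(3/2) on [0, 1); 2*sqrt(t) on [1, 3)
integrate the 2 segments split at 4/9, then add the results
the [0, 4/9) slice contributes ∫ 3*sqrt(6)*t**(3/4)/4·t^(s-1) dt
for t in [4/9, 4): the term is ∫ sqrt(6)*t**(1/4)·t^(s-1)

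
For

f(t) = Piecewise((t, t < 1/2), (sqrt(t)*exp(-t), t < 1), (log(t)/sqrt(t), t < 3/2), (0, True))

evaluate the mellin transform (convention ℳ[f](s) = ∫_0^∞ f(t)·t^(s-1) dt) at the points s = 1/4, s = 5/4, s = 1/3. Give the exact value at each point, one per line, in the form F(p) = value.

reversing the shared t-power: sqrt(t) on [0, 1/2); exp(-t) on [1/2, 1); log(t)/t on [1, 3/2)
treat the 3 regions marked off by 1/2, 1 separately and sum
∫ t·t^(s-1) over [0, 1/2)
over [1/2, 1), the kernel integral of sqrt(t)*exp(-t) enters the sum
segment [1, 3/2) carries log(t)/sqrt(t); integrate it

F(1/4) = -16*2**(1/4)*3**(3/4)/3 + log(2**(4*2**(1/4)*3**(3/4)/3)/3**(4*2**(1/4)*3**(3/4)/3)) - uppergamma(3/4, 1) + 2**(3/4)/5 + uppergamma(3/4, 1/2) + 16
F(5/4) = -8*2**(1/4)*3**(3/4)/9 - uppergamma(7/4, 1) + 2**(3/4)/18 + log(3**(2*2**(1/4)*3**(3/4)/3)/2**(2*2**(1/4)*3**(3/4)/3)) + uppergamma(7/4, 1/2) + 16/9
F(1/3) = -12*2**(1/6)*3**(5/6) + log(2**(2*2**(1/6)*3**(5/6))/3**(2*2**(1/6)*3**(5/6))) - uppergamma(5/6, 1) + 3*2**(2/3)/16 + uppergamma(5/6, 1/2) + 36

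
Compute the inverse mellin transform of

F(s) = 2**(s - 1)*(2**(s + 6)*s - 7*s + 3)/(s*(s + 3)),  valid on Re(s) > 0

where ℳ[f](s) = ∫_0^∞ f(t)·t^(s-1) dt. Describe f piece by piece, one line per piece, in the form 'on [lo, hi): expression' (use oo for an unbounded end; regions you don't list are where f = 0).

on [0, 2): 1/2
on [2, 4): t**3/2

summing 2 kernel integrals split by 2 yields ℳ[f](s)
on [0, 2): add ∫ 1/2·t^(s-1) dt
on [2, 4) integrate f = t**3/2 against the kernel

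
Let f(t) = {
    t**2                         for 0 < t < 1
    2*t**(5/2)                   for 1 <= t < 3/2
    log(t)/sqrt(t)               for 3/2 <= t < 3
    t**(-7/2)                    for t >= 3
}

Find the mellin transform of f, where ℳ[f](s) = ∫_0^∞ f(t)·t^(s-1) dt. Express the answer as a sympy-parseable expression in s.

peel off the shared t-power: t**(3/2) on [0, 1); 2*t**2 on [1, 3/2); log(t)/t on [3/2, 3); …
breakpoints 1, 3/2, 3: one integral from each of the 4 segments
on [0, 1) integrate f = t**2 against the kernel
on [1, 3/2): add ∫ 2*t**(5/2)·t^(s-1) dt
piece [3/2, 3): integrate log(t)/sqrt(t) against the kernel
for t in [3, ∞): the term is ∫ t**(-7/2)·t^(s-1)

2**(-s - 1/2)*(324*2**(s + 1/2)*(-2*s + (s + 1/2)**2)*(s - 7/2)*(s + 5/2) - 324*2**(s + 1/2)*(-2*s + (s + 1/2)**2)*(s - 7/2)*(2*s + 4) + 729*3**(s + 1/2)*(-2*s + (s + 1/2)**2)*(s - 7/2)*(2*s + 4) - 108*3**(s + 1/2)*(s - 7/2)*(s + 1/2)*(s + 5/2)*(2*s + 4)*log(3) + 108*3**(s + 1/2)*(s - 7/2)*(s + 1/2)*(s + 5/2)*(2*s + 4)*log(2) - 108*3**(s + 1/2)*(s - 7/2)*(s + 5/2)*(2*s + 4)*log(2) + 108*3**(s + 1/2)*(s - 7/2)*(s + 5/2)*(2*s + 4) + 108*3**(s + 1/2)*(s - 7/2)*(s + 5/2)*(2*s + 4)*log(3) - 2*6**(s + 1/2)*(-2*s + (s + 1/2)**2)*(s + 5/2)*(2*s + 4) + 54*6**(s + 1/2)*(s - 7/2)*(s + 1/2)*(s + 5/2)*(2*s + 4)*log(3) - 54*6**(s + 1/2)*(s - 7/2)*(s + 5/2)*(2*s + 4)*log(3) - 54*6**(s + 1/2)*(s - 7/2)*(s + 5/2)*(2*s + 4))/(162*(-2*s + (s + 1/2)**2)*(s - 7/2)*(s + 5/2)*(2*s + 4))
  -2 < Re(s) < 7/2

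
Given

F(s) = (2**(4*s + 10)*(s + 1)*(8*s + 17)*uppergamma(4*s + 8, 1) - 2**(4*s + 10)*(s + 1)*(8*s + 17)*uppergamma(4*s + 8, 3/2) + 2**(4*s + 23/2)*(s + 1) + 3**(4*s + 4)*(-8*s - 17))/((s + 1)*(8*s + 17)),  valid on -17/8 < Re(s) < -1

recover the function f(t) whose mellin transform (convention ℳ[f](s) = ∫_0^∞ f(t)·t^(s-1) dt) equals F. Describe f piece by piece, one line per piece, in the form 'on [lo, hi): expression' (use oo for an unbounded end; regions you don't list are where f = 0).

the shared t-power comes off first: t**(1/8) on [0, 16); exp(-t**(1/4)/2) on [16, 81); 1/t on [81, ∞)
undo the power substitution: t**(1/4) on [0, 4); exp(-sqrt(t)/2) on [4, 9); t**(-2) on [9, ∞)
reversing the power substitution: sqrt(t) on [0, 2); exp(-t/2) on [2, 3); t**(-4) on [3, ∞)
cuts at 16, 81: linearity sums the 3 kernel integrals
segment 0 to 16 holds t**(17/8); add its integral
on [16, 81): add ∫ t**2*exp(-t**(1/4)/2)·t^(s-1) dt
∫ t·t^(s-1) over [81, ∞)

on [0, 16): t**(17/8)
on [16, 81): t**2*exp(-t**(1/4)/2)
on [81, oo): t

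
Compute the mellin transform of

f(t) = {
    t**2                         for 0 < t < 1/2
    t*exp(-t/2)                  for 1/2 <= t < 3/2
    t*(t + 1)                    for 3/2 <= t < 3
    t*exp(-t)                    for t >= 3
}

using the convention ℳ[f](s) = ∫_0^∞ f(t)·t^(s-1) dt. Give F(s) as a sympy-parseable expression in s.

the shared t-power comes off first: t on [0, 1/2); exp(-t/2) on [1/2, 3/2); t + 1 on [3/2, 3); …
decompose at 1/2, 3/2, 3; ℳ[f](s) sums the 4 pieces' integrals
∫ over [0, 1/2) of t**2·t^(s-1) joins the sum
on [1/2, 3/2) integrate f = t*exp(-t/2) against the kernel
between 3/2 and 3 the integrand is t*(t + 1)·t^(s-1)
the [3, ∞) slice contributes ∫ t*exp(-t)·t^(s-1) dt

(8*2**(2*s)*(s + 1)*(s + 2)*uppergamma(s + 1, 1/4) - 8*2**(2*s)*(s + 1)*(s + 2)*uppergamma(s + 1, 3/4) + 4*2**s*(s + 1)*(s + 2)*uppergamma(s + 1, 3) - 15*3**s*(s + 1) - 6*3**s + 48*6**s*(s + 1) + 12*6**s + s + 1)/(4*2**s*(s + 1)*(s + 2))
  Re(s) > -2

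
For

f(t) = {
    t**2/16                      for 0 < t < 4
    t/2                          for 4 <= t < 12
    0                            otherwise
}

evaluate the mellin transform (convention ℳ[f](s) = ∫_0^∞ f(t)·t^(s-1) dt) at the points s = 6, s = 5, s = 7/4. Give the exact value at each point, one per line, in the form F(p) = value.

F(6) = 17911296/7
F(5) = 5221376/21
F(7/4) = 32*sqrt(2)*(-19 + 270*3**(3/4))/165

remove the common scale on t first: t**2/4 on [0, 2); t on [2, 6)
invert the common scale on t to get t**2 on [0, 1); 2*t on [1, 3)
reversing the shared t-power: t**(3/2) on [0, 1); 2*sqrt(t) on [1, 3)
linearity at 4 turns ℳ[f](s) into 2 summed integrals
∫ t**2/16·t^(s-1) over [0, 4)
over [4, 12), the kernel integral of t/2 enters the sum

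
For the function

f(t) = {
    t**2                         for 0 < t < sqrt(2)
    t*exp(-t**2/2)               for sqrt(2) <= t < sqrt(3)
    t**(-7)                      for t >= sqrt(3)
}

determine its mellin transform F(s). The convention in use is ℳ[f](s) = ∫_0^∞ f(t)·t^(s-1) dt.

peel off the power substitution: t on [0, 2); sqrt(t)*exp(-t/2) on [2, 3); t**(-7/2) on [3, ∞)
invert the shared t-power to get sqrt(t) on [0, 2); exp(-t/2) on [2, 3); t**(-4) on [3, ∞)
linearity at sqrt(2), sqrt(3) turns ℳ[f](s) into 3 summed integrals
for t in [0, sqrt(2)): the term is ∫ t**2·t^(s-1)
the [sqrt(2), sqrt(3)) slice contributes ∫ t*exp(-t**2/2)·t^(s-1) dt
on [sqrt(3), ∞): add ∫ t**(-7)·t^(s-1) dt

(324*2**(s/2)*(s - 7) + 81*2**(s/2 + 1/2)*(s - 7)*(s + 2)*uppergamma(s/2 + 1/2, 1) - 81*2**(s/2 + 1/2)*(s - 7)*(s + 2)*uppergamma(s/2 + 1/2, 3/2) - 2*3**(s/2 + 1/2)*(s + 2))/(162*(s - 7)*(s + 2))
  -2 < Re(s) < 7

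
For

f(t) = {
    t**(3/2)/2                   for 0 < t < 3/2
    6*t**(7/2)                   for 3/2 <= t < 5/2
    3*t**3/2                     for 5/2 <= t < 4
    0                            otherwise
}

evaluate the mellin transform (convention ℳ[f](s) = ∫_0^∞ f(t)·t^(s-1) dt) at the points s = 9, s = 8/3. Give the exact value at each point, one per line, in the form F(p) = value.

slice at 3/2, 5/2, transform all 3 pieces, and sum them
for t in [0, 3/2): the term is ∫ t**(3/2)/2·t^(s-1)
segment [3/2, 5/2) carries 6*t**(7/2); integrate it
between 5/2 and 4 the integrand is 3*t**3/2·t^(s-1)

F(9) = -5334093*sqrt(6)/179200 + 29296875*sqrt(10)/2048 + 68475336111/32768
F(8/3) = -28125*2**(1/3)*5**(2/3)/2176 - 77517*2**(5/6)*3**(1/6)/14800 + 140625*2**(5/6)*5**(1/6)/1184 + 9216*2**(1/3)/17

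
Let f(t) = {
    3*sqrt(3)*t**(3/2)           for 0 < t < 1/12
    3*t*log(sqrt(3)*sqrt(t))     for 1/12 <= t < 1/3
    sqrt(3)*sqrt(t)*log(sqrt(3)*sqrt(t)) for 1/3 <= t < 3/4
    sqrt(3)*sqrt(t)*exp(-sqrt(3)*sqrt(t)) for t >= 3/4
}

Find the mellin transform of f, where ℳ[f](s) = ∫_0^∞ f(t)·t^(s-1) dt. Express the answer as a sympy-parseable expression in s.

undo the common scale on t: t**(3/2) on [0, 1/4); t*log(sqrt(t)) on [1/4, 1); sqrt(t)*log(sqrt(t)) on [1, 9/4); …
reversing the shared t-power: t on [0, 1/4); sqrt(t)*log(sqrt(t)) on [1/4, 1); log(sqrt(t)) on [1, 9/4); …
peel off the power substitution: t**2 on [0, 1/2); t*log(t) on [1/2, 1); log(t) on [1, 3/2); …
split f at 1/12, 1/3, 3/4: ℳ[f](s) collects 4 kernel integrals
over [0, 1/12), the kernel integral of 3*sqrt(3)*t**(3/2) enters the sum
on [1/12, 1/3): add ∫ 3*t*log(sqrt(3)*sqrt(t))·t^(s-1) dt
the [1/3, 3/4) slice contributes ∫ sqrt(3)*sqrt(t)*log(sqrt(3)*sqrt(t))·t^(s-1) dt
segment 3/4 to ∞ holds sqrt(3)*sqrt(t)*exp(-sqrt(3)*sqrt(t)); add its integral

(8*2**(2*s)*(2*s + 1)**2*(2*s + 3)*(4*s + (2*s + 1)**2 + 3)*uppergamma(2*s + 1, 3/2) - 8*2**(2*s)*(2*s + 1)**2*(2*s + 3) + 8*2**(2*s)*(2*s + 3)*(4*s + (2*s + 1)**2 + 3) + 3**(2*s)*(2*s + 1)*(2*s + 3)*(-12*log(2) + 12*log(3))*(4*s + (2*s + 1)**2 + 3) - 12*3**(2*s)*(2*s + 3)*(4*s + (2*s + 1)**2 + 3) + (2*s + 1)**3*(2*s + 3)*log(4) + (2*s + 1)**2*(2*s + 3)*log(4) + 2*(2*s + 1)**2*(2*s + 3) + (2*s + 1)**2*(4*s + (2*s + 1)**2 + 3))/(4*2**(2*s)*3**s*(2*s + 1)**2*(2*s + 3)*(4*s + (2*s + 1)**2 + 3))
  Re(s) > -3/2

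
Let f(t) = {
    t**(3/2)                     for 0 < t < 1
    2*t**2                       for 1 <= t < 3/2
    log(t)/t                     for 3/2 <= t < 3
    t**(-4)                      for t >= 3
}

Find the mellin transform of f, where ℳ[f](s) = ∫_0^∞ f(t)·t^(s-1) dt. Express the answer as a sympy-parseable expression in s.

treat the 4 regions marked off by 1, 3/2, 3 separately and sum
∫ over [0, 1) of t**(3/2)·t^(s-1) joins the sum
on [1, 3/2): add ∫ 2*t**2·t^(s-1) dt
over [3/2, 3), the kernel integral of log(t)/t enters the sum
∫ over [3, ∞) of t**(-4)·t^(s-1) joins the sum

(324*2**s*(s - 4)*(s + 2)*(s**2 - 2*s + 1) - 324*2**s*(s - 4)*(2*s + 3)*(s**2 - 2*s + 1) - 108*3**s*s*(s - 4)*(s + 2)*(2*s + 3)*log(3) + 108*3**s*s*(s - 4)*(s + 2)*(2*s + 3)*log(2) - 108*3**s*(s - 4)*(s + 2)*(2*s + 3)*log(2) + 108*3**s*(s - 4)*(s + 2)*(2*s + 3) + 108*3**s*(s - 4)*(s + 2)*(2*s + 3)*log(3) + 729*3**s*(s - 4)*(2*s + 3)*(s**2 - 2*s + 1) + 54*6**s*s*(s - 4)*(s + 2)*(2*s + 3)*log(3) - 54*6**s*(s - 4)*(s + 2)*(2*s + 3)*log(3) - 54*6**s*(s - 4)*(s + 2)*(2*s + 3) - 2*6**s*(s + 2)*(2*s + 3)*(s**2 - 2*s + 1))/(162*2**s*(s - 4)*(s + 2)*(2*s + 3)*(s**2 - 2*s + 1))
  -3/2 < Re(s) < 4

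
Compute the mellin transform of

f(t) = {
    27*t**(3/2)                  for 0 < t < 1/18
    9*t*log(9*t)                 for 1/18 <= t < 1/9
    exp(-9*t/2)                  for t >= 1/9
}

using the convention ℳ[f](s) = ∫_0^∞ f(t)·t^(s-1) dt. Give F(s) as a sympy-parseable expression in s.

(2*2**(2*s)*(2*s + 3)*(s**2 + 2*s + 1)*uppergamma(s, 1/2) - 2*2**s*(2*s + 3) + s*(2*s + 3)*log(2) + 2*s + (2*s + 3)*log(2) + sqrt(2)*(s**2 + 2*s + 1) + 3)/(2*18**s*(2*s + 3)*(s**2 + 2*s + 1))
  Re(s) > -3/2

peel off the common scale on t: 3*sqrt(3)*t**(3/2) on [0, 1/6); 3*t*log(3*t) on [1/6, 1/3); exp(-3*t/2) on [1/3, ∞)
undo the common scale on t: t**(3/2) on [0, 1/2); t*log(t) on [1/2, 1); exp(-t/2) on [1, ∞)
split f at 1/18, 1/9: ℳ[f](s) collects 3 kernel integrals
segment 0 to 1/18 holds 27*t**(3/2); add its integral
segment 1/18 to 1/9 holds 9*t*log(9*t); add its integral
piece [1/9, ∞): integrate exp(-9*t/2) against the kernel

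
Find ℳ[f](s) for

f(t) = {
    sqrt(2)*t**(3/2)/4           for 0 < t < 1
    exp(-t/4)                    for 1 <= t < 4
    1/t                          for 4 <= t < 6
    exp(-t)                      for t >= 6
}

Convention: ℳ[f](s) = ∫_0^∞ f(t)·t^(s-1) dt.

back out the common scale on t: t**(3/2) on [0, 1/2); exp(-t/2) on [1/2, 2); 1/(2*t) on [2, 3); …
integrate the 4 segments split at 1, 4, 6, then add the results
the [0, 1) slice contributes ∫ sqrt(2)*t**(3/2)/4·t^(s-1) dt
segment 1 to 4 holds exp(-t/4); add its integral
for t in [4, 6): the term is ∫ 1/t·t^(s-1)
segment 6 to ∞ holds exp(-t); add its integral

2**s*(12*24**s*(s - 1)*(2*s + 3)*uppergamma(s, 1/4) - 12*24**s*(s - 1)*(2*s + 3)*uppergamma(s, 1) - 3*24**s*(2*s + 3) + 2*36**s*(2*s + 3) + 12*6**s*(s - 1)*(2*s + 3)*uppergamma(s, 6) + 6*sqrt(2)*6**s*(s - 1))/(12*12**s*(s - 1)*(2*s + 3))
  Re(s) > -3/2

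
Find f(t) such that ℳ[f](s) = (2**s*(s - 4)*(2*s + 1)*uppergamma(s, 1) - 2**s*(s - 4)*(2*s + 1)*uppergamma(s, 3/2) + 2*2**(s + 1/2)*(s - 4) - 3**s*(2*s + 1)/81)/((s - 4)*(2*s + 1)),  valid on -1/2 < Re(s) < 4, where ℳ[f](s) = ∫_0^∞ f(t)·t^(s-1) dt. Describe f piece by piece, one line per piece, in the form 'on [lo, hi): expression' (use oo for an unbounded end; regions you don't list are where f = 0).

on [0, 2): sqrt(t)
on [2, 3): exp(-t/2)
on [3, oo): t**(-4)

slice at 2, 3, transform all 3 pieces, and sum them
the [0, 2) slice contributes ∫ sqrt(t)·t^(s-1) dt
between 2 and 3 the integrand is exp(-t/2)·t^(s-1)
the [3, ∞) slice contributes ∫ t**(-4)·t^(s-1) dt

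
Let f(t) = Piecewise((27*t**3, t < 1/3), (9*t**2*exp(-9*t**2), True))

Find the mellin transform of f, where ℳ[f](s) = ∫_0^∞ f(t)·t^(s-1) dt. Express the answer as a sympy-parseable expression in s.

((s + 3)*uppergamma(s/2 + 1, 1) + 2)/(2*3**s*(s + 3))
  Re(s) > -3

undo the common scale on t: t**3 on [0, 1); t**2*exp(-t**2) on [1, ∞)
undo the power substitution: t**(3/2) on [0, 1); t*exp(-t) on [1, ∞)
remove the shared t-power first: sqrt(t) on [0, 1); exp(-t) on [1, ∞)
the 2 pieces separated at 1/3 each add one integral
for t in [0, 1/3): the term is ∫ 27*t**3·t^(s-1)
the [1/3, ∞) slice contributes ∫ 9*t**2*exp(-9*t**2)·t^(s-1) dt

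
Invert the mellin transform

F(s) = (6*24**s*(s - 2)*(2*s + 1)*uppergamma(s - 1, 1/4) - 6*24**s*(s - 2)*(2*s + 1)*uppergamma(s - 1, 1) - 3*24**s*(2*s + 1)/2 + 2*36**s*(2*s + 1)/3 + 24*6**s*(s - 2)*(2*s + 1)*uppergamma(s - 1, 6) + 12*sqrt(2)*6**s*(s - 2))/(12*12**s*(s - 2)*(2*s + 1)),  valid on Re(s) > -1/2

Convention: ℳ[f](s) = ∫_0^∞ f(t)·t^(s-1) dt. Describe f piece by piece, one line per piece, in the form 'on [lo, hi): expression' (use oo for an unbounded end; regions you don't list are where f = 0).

strip the shared t-power: t**(3/2) on [0, 1/2); exp(-t/2) on [1/2, 2); 1/(2*t) on [2, 3); …
breakpoints 1/2, 2, 3: one integral from each of the 4 segments
∫ sqrt(t)·t^(s-1) over [0, 1/2)
∫ exp(-t/2)/t·t^(s-1) over [1/2, 2)
piece [2, 3): integrate 1/(2*t**2) against the kernel
over [3, ∞), the kernel integral of exp(-2*t)/t enters the sum

on [0, 1/2): sqrt(t)
on [1/2, 2): exp(-t/2)/t
on [2, 3): 1/(2*t**2)
on [3, oo): exp(-2*t)/t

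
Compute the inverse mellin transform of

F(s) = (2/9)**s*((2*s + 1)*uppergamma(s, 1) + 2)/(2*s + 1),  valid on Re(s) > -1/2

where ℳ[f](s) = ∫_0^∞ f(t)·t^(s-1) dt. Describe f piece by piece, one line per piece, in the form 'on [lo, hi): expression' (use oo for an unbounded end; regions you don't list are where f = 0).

on [0, 2/9): 3*sqrt(2)*sqrt(t)/2
on [2/9, oo): exp(-9*t/2)

back out the common scale on t: sqrt(3)*sqrt(t) on [0, 1/3); exp(-3*t) on [1/3, ∞)
invert the common scale on t to get sqrt(t) on [0, 1); exp(-t) on [1, ∞)
breakpoints 2/9: one integral from each of the 2 segments
segment 0 to 2/9 holds 3*sqrt(2)*sqrt(t)/2; add its integral
∫ over [2/9, ∞) of exp(-9*t/2)·t^(s-1) joins the sum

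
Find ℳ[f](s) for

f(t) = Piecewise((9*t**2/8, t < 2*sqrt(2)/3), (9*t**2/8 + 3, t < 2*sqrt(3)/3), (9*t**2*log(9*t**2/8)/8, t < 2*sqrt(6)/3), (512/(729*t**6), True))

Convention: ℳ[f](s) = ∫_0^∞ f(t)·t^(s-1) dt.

the common scale on t comes off first: t**2/2 on [0, sqrt(2)); t**2/2 + 3 on [sqrt(2), sqrt(3)); t**2*log(t**2/2)/2 on [sqrt(3), sqrt(6)); …
remove the power substitution first: t/2 on [0, 2); t/2 + 3 on [2, 3); t*log(t/2)/2 on [3, 6); …
invert the common scale on t to get t on [0, 1); t + 3 on [1, 3/2); t*log(t) on [3/2, 3); …
f breaks at 2*sqrt(2)/3, 2*sqrt(3)/3, 2*sqrt(6)/3 into 4 integrals to sum
segment 0 to 2*sqrt(2)/3 holds 9*t**2/8; add its integral
the [2*sqrt(2)/3, 2*sqrt(3)/3) slice contributes ∫ (9*t**2/8 + 3)·t^(s-1) dt
between 2*sqrt(3)/3 and 2*sqrt(6)/3 the integrand is 9*t**2*log(9*t**2/8)/8·t^(s-1)
the [2*sqrt(6)/3, ∞) slice contributes ∫ 512/(729*t**6)·t^(s-1) dt

(-81*2**(s/2)*s*(s/2 - 3)*(s**2/4 + s + 1) - 162*2**(s/2)*(s/2 - 3)*(s**2/4 + s + 1) - 81*3**(s/2)*s**2*(s/2 - 3)*(s/2 + 1)*log(3)/4 + 81*3**(s/2)*s**2*(s/2 - 3)*(s/2 + 1)*log(2)/4 - 81*3**(s/2)*s*(s/2 - 3)*(s/2 + 1)*log(3)/2 + 81*3**(s/2)*s*(s/2 - 3)*(s/2 + 1)*log(2)/2 + 81*3**(s/2)*s*(s/2 - 3)*(s/2 + 1)/2 + 243*3**(s/2)*s*(s/2 - 3)*(s**2/4 + s + 1)/2 + 162*3**(s/2)*(s/2 - 3)*(s**2/4 + s + 1) + 81*6**(s/2)*s**2*(s/2 - 3)*(s/2 + 1)*log(3)/2 - 81*6**(s/2)*s*(s/2 - 3)*(s/2 + 1) + 81*6**(s/2)*s*(s/2 - 3)*(s/2 + 1)*log(3) - 6**(s/2)*s*(s/2 + 1)*(s**2/4 + s + 1))/(54*(3/2)**s*s*(s/2 - 3)*(s/2 + 1)*(s**2/4 + s + 1))
  -2 < Re(s) < 6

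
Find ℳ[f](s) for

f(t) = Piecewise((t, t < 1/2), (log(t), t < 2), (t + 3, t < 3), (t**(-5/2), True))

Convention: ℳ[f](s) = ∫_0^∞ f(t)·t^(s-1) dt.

(-270*2**(2*s)*s**2*(2*s - 5) + 54*2**(2*s)*s*(s + 1)*(2*s - 5)*log(2) - 162*2**(2*s)*s*(2*s - 5) - 54*2**(2*s)*(s + 1)*(2*s - 5) - 4*sqrt(3)*6**s*s**2*(s + 1) + 324*6**s*s**2*(2*s - 5) + 162*6**s*s*(2*s - 5) + 27*s**2*(2*s - 5) + 54*s*(s + 1)*(2*s - 5)*log(2) + (2*s - 5)*(54*s + 54))/(54*2**s*s**2*(s + 1)*(2*s - 5))
  -1 < Re(s) < 5/2

integrate the 4 segments split at 1/2, 2, 3, then add the results
∫ over [0, 1/2) of t·t^(s-1) joins the sum
∫ over [1/2, 2) of log(t)·t^(s-1) joins the sum
the [2, 3) slice contributes ∫ (t + 3)·t^(s-1) dt
between 3 and ∞ the integrand is t**(-5/2)·t^(s-1)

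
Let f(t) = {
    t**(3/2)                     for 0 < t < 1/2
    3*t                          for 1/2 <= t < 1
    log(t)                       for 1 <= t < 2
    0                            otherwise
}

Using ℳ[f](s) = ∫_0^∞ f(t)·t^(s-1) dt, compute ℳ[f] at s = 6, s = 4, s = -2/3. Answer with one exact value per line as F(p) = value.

summing 3 kernel integrals split by 1/2, 1 yields ℳ[f](s)
between 0 and 1/2 the integrand is t**(3/2)·t^(s-1)
∫ 3*t·t^(s-1) over [1/2, 1)
∫ log(t)·t^(s-1) over [1, 2)

F(6) = -1187/896 + sqrt(2)/1920 + 32*log(2)/3
F(4) = -57/160 + sqrt(2)/352 + 4*log(2)
F(-2/3) = -9*2**(2/3)/2 - 9*2**(1/3)/8 - 3*2**(1/3)*log(2)/4 + 3*2**(1/6)/5 + 45/4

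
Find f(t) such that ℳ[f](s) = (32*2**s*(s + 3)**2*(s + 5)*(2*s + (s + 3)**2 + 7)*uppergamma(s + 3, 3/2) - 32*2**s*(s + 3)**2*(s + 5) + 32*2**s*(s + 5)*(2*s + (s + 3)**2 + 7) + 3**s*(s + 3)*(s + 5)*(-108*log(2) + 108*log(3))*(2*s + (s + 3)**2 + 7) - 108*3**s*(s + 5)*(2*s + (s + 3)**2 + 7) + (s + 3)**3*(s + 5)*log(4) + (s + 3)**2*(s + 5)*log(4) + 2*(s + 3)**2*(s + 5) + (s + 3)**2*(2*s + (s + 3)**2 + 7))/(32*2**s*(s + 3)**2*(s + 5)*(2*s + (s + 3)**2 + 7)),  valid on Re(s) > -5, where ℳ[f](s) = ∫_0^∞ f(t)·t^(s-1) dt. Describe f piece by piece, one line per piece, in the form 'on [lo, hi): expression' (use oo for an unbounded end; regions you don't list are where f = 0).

on [0, 1/2): t**5
on [1/2, 1): t**4*log(t)
on [1, 3/2): t**3*log(t)
on [3/2, oo): t**3*exp(-t)

remove the shared t-power first: t**3 on [0, 1/2); t**2*log(t) on [1/2, 1); t*log(t) on [1, 3/2); …
the shared t-power comes off first: t**2 on [0, 1/2); t*log(t) on [1/2, 1); log(t) on [1, 3/2); …
summing 4 kernel integrals split by 1/2, 1, 3/2 yields ℳ[f](s)
piece [0, 1/2): integrate t**5 against the kernel
segment [1/2, 1) carries t**4*log(t); integrate it
for t in [1, 3/2): the term is ∫ t**3*log(t)·t^(s-1)
segment 3/2 to ∞ holds t**3*exp(-t); add its integral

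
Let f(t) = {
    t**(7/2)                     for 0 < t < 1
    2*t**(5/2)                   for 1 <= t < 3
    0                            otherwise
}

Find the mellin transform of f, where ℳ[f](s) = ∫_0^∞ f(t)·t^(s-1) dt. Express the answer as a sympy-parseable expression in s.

2*(2*3**(s + 5/2)*(2*s + 7) - 2*s - 9)/((2*s + 5)*(2*s + 7))
  Re(s) > -7/2

undo the shared t-power: t**(3/2) on [0, 1); 2*sqrt(t) on [1, 3)
integrate the 2 segments split at 1, then add the results
piece [0, 1): integrate t**(7/2) against the kernel
the [1, 3) slice contributes ∫ 2*t**(5/2)·t^(s-1) dt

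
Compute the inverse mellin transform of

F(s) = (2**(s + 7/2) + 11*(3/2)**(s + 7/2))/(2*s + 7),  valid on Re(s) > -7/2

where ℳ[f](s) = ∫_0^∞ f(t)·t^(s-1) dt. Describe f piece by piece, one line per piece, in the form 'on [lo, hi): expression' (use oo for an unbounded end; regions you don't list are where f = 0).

on [0, 3/2): 6*t**(7/2)
on [3/2, 2): t**(7/2)/2

slice at 3/2, transform all 2 pieces, and sum them
on [0, 3/2) integrate f = 6*t**(7/2) against the kernel
for t in [3/2, 2): the term is ∫ t**(7/2)/2·t^(s-1)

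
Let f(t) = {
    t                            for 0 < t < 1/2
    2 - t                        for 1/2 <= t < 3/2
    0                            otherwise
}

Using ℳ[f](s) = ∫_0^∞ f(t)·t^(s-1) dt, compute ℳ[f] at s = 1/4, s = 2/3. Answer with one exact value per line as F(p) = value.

linearity at 1/2 turns ℳ[f](s) into 2 summed integrals
∫ t·t^(s-1) over [0, 1/2)
for t in [1/2, 3/2): the term is ∫ (2 - t)·t^(s-1)

F(1/4) = 2**(3/4)*(-18 + 17*3**(1/4))/5
F(2/3) = 3*2**(1/3)*(-8 + 7*3**(2/3))/20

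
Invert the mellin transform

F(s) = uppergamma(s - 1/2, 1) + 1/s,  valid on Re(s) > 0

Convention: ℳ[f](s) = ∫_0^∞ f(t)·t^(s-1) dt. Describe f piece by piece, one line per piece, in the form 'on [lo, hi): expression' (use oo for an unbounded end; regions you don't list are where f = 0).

on [0, 1): 1
on [1, oo): exp(-t)/sqrt(t)

the shared t-power comes off first: t on [0, 1); sqrt(t)*exp(-t) on [1, ∞)
reversing the shared t-power: sqrt(t) on [0, 1); exp(-t) on [1, ∞)
cuts at 1: linearity sums the 2 kernel integrals
between 0 and 1 the integrand is 1·t^(s-1)
for t in [1, ∞): the term is ∫ exp(-t)/sqrt(t)·t^(s-1)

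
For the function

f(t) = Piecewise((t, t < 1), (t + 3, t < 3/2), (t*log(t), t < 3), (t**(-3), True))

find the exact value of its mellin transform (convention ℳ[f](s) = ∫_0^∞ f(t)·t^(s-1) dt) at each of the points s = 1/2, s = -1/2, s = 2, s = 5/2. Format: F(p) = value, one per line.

F(1/2) = -6 - 178*sqrt(3)/135 + log(2**(sqrt(6)/2)*3**(-sqrt(6)/2 + 2*sqrt(3))) + 23*sqrt(6)/6
F(-1/2) = -2266*sqrt(3)/567 + sqrt(6) + log(2**(sqrt(6))*3**(-sqrt(6) + 2*sqrt(3))) + 6
F(2) = 17/24 + 9*log(2)/8 + 63*log(3)/8
F(5/2) = -226*sqrt(3)/147 - 27*sqrt(6)*log(3)/56 - 6/5 + 27*sqrt(6)*log(2)/56 + 3861*sqrt(6)/1960 + 54*sqrt(3)*log(3)/7

peel off the shared t-power: sqrt(t) on [0, 1); (t + 3)/sqrt(t) on [1, 3/2); sqrt(t)*log(t) on [3/2, 3); …
undo the shared t-power: 1 on [0, 1); (t + 3)/t on [1, 3/2); log(t) on [3/2, 3); …
reversing the shared t-power: t on [0, 1); t + 3 on [1, 3/2); t*log(t) on [3/2, 3); …
along the cuts 1, 3/2, 3, ℳ[f](s) splits into 4 integrals
the [0, 1) slice contributes ∫ t·t^(s-1) dt
piece [1, 3/2): integrate (t + 3) against the kernel
on [3/2, 3) integrate f = t*log(t) against the kernel
over [3, ∞), the kernel integral of t**(-3) enters the sum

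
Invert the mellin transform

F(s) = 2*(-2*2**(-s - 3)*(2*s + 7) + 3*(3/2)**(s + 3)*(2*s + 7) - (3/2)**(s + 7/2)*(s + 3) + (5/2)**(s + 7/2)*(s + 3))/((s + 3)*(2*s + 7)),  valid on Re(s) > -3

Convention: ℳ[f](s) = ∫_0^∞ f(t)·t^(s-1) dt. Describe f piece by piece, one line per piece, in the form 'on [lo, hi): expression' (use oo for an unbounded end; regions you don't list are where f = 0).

f breaks at 1/2, 3/2 into 3 integrals to sum
segment [0, 1/2) carries 2*t**3; integrate it
piece [1/2, 3/2): integrate 6*t**3 against the kernel
over [3/2, 5/2), the kernel integral of t**(7/2) enters the sum

on [0, 1/2): 2*t**3
on [1/2, 3/2): 6*t**3
on [3/2, 5/2): t**(7/2)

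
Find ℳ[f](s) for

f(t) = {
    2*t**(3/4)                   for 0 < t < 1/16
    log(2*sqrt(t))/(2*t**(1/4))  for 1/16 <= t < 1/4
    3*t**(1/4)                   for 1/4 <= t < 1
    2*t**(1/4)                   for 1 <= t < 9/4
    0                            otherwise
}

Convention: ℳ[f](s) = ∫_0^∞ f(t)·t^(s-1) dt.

invert the power substitution to get 2*t**(3/2) on [0, 1/4); log(2*t)/(2*sqrt(t)) on [1/4, 1/2); 3*sqrt(t) on [1/2, 1); …
peel off the shared t-power: 2*t on [0, 1/4); log(2*t)/(2*t) on [1/4, 1/2); 3 on [1/2, 1); …
invert the common scale on t to get t on [0, 1/2); log(t)/t on [1/2, 1); 3 on [1, 2); …
along the cuts 1/16, 1/4, 1, ℳ[f](s) splits into 4 integrals
between 0 and 1/16 the integrand is 2*t**(3/4)·t^(s-1)
segment [1/16, 1/4) carries log(2*sqrt(t))/(2*t**(1/4)); integrate it
∫ 3*t**(1/4)·t^(s-1) over [1/4, 1)
between 1 and 9/4 the integrand is 2*t**(1/4)·t^(s-1)

(-3*2**(2*s + 3/2)*(4*s + 3)*(16*s - (4*s + 1)**2) + 2**(2*s + 5/2)*(4*s + 1)*(4*s + 3) + 2**(4*s + 2)*(4*s + 3)*(16*s - (4*s + 1)**2) + 4*6**(2*s + 1/2)*(4*s + 3)*(16*s - (4*s + 1)**2) - 4*(4*s + 1)**2*(4*s + 3)*log(2) - 8*(4*s + 1)*(4*s + 3) + 8*(4*s + 1)*(4*s + 3)*log(2) + (4*s + 1)*(16*s - (4*s + 1)**2))/(16**s*(4*s + 1)*(4*s + 3)*(16*s - (4*s + 1)**2))
  Re(s) > -3/4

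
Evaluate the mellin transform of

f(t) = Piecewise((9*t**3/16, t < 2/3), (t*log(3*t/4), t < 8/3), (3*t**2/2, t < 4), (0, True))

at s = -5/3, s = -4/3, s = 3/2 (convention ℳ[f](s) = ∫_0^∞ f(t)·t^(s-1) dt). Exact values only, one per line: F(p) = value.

F(-5/3) = 3*2**(1/3)*3**(2/3)*(-19*2**(2/3) - log(2**(2*2**(2/3) + 8)) + 13 + 16*6**(1/3))/32
F(-4/3) = 3*2**(2/3)*3**(1/3)*(-50*2**(1/3) - log(2**(10*2**(1/3) + 20)) + 10*6**(2/3) + 61)/40
F(3/2) = -261298*sqrt(6)/42525 + 88*sqrt(6)*log(2)/45 + 384/7

reversing the shared t-power: 9*t**2/16 on [0, 2/3); log(3*t/4) on [2/3, 8/3); 3*t/2 on [8/3, 4)
invert the common scale on t to get 9*t**2/4 on [0, 1/3); log(3*t/2) on [1/3, 4/3); 3*t on [4/3, 2)
reversing the common scale on t: t**2 on [0, 1/2); log(t) on [1/2, 2); 2*t on [2, 3)
slice at 2/3, 8/3, transform all 3 pieces, and sum them
on [0, 2/3): add ∫ 9*t**3/16·t^(s-1) dt
piece [2/3, 8/3): integrate t*log(3*t/4) against the kernel
over [8/3, 4), the kernel integral of 3*t**2/2 enters the sum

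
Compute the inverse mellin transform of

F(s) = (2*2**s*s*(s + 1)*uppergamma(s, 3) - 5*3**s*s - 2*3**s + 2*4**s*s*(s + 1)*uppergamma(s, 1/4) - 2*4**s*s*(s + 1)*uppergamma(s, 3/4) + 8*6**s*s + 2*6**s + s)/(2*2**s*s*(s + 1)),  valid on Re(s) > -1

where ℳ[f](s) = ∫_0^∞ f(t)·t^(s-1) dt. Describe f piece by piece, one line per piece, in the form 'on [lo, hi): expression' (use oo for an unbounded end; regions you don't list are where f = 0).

on [0, 1/2): t
on [1/2, 3/2): exp(-t/2)
on [3/2, 3): t + 1
on [3, oo): exp(-t)

summing 4 kernel integrals split by 1/2, 3/2, 3 yields ℳ[f](s)
segment 0 to 1/2 holds t; add its integral
piece [1/2, 3/2): integrate exp(-t/2) against the kernel
[3/2, 3) adds the kernel integral of (t + 1)
segment [3, ∞) carries exp(-t); integrate it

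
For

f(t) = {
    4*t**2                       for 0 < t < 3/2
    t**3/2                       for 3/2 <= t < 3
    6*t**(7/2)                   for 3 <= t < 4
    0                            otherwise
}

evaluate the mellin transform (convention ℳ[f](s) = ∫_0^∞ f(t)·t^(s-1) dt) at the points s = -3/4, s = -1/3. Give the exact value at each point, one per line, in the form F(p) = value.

F(-3/4) = -216*3**(3/4)/11 + 2*3**(1/4) + 43*2**(3/4)*3**(1/4)/20 + 768*sqrt(2)/11
F(-1/3) = -972*3**(1/6)/19 + 27*3**(2/3)/16 + 1017*2**(1/3)*3**(2/3)/640 + 2304*2**(1/3)/19

treat the 3 regions marked off by 3/2, 3 separately and sum
on [0, 3/2) integrate f = 4*t**2 against the kernel
between 3/2 and 3 the integrand is t**3/2·t^(s-1)
[3, 4) adds the kernel integral of 6*t**(7/2)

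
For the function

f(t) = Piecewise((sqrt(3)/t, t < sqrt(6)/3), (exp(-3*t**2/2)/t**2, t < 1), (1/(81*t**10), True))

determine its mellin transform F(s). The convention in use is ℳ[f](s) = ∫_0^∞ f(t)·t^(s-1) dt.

(243*2**(s/2)*(s - 10)*(s - 1)*uppergamma(s/2 - 1, 1) - 243*2**(s/2)*(s - 10)*(s - 1)*uppergamma(s/2 - 1, 3/2) + 486*2**(s/2 + 1/2)*(s - 10) + 4*3**(s/2)*(1 - s))/(324*3**(s/2)*(s - 10)*(s - 1))
  1 < Re(s) < 10

undo the power substitution: sqrt(3)/sqrt(t) on [0, 2/3); exp(-3*t/2)/t on [2/3, 1); 1/(81*t**5) on [1, ∞)
undo the shared t-power: sqrt(3)*sqrt(t) on [0, 2/3); exp(-3*t/2) on [2/3, 1); 1/(81*t**4) on [1, ∞)
back out the common scale on t: sqrt(t) on [0, 2); exp(-t/2) on [2, 3); t**(-4) on [3, ∞)
summing 3 kernel integrals split by sqrt(6)/3, 1 yields ℳ[f](s)
the [0, sqrt(6)/3) slice contributes ∫ sqrt(3)/t·t^(s-1) dt
for t in [sqrt(6)/3, 1): the term is ∫ exp(-3*t**2/2)/t**2·t^(s-1)
segment 1 to ∞ holds 1/(81*t**10); add its integral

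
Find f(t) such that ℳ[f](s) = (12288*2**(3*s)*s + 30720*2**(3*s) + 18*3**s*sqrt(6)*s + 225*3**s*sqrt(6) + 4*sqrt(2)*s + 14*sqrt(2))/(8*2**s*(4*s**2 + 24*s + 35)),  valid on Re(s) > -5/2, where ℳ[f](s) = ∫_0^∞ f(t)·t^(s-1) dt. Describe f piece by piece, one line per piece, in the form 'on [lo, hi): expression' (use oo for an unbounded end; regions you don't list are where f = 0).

treat the 3 regions marked off by 1/2, 3/2 separately and sum
∫ over [0, 1/2) of 6*t**(5/2)·t^(s-1) joins the sum
segment [1/2, 3/2) carries 5*t**(5/2); integrate it
between 3/2 and 4 the integrand is 3*t**(7/2)·t^(s-1)

on [0, 1/2): 6*t**(5/2)
on [1/2, 3/2): 5*t**(5/2)
on [3/2, 4): 3*t**(7/2)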